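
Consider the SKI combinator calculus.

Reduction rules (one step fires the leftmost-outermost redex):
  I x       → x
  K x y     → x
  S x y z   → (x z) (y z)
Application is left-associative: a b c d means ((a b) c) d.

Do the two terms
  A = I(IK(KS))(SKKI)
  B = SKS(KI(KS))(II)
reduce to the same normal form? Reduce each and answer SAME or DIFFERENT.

Answer: DIFFERENT — A ⇓ KS, B ⇓ I

Derivation:
Term A:
  start: I(IK(KS))(SKKI)
  [1] IK(KS)(SKKI)
  [2] K(KS)(SKKI)
  [3] KS

Term B:
  start: SKS(KI(KS))(II)
  [1] K(KI(KS))(S(KI(KS)))(II)
  [2] KI(KS)(II)
  [3] I(II)
  [4] II
  [5] I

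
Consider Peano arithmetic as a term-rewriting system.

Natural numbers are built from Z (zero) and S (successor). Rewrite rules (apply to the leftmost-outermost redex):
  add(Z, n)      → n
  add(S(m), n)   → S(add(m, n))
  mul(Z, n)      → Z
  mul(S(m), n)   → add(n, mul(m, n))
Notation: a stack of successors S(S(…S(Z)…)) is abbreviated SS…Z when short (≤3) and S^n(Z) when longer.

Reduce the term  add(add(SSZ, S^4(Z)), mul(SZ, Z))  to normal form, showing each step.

Answer: normal form = S^6(Z)  (in 13 steps)

Reduction:
  start: add(add(SSZ, S^4(Z)), mul(SZ, Z))
  step 1: add(S(add(SZ, S^4(Z))), mul(SZ, Z))
  step 2: S(add(add(SZ, S^4(Z)), mul(SZ, Z)))
  step 3: S(add(S(add(Z, S^4(Z))), mul(SZ, Z)))
  step 4: S(S(add(add(Z, S^4(Z)), mul(SZ, Z))))
  step 5: S(S(add(S^4(Z), mul(SZ, Z))))
  step 6: S(S(S(add(SSSZ, mul(SZ, Z)))))
  step 7: S(S(S(S(add(SSZ, mul(SZ, Z))))))
  step 8: S(S(S(S(S(add(SZ, mul(SZ, Z)))))))
  step 9: S(S(S(S(S(S(add(Z, mul(SZ, Z))))))))
  step 10: S(S(S(S(S(S(mul(SZ, Z)))))))
  step 11: S(S(S(S(S(S(add(Z, mul(Z, Z))))))))
  step 12: S(S(S(S(S(S(mul(Z, Z)))))))
  step 13: S^6(Z)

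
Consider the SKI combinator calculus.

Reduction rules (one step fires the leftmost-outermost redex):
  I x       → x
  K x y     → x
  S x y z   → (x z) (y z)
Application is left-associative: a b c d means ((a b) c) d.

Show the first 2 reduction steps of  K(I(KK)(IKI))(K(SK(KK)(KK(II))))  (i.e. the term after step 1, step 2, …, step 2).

Answer: after 2 steps: KK(IKI)

Reduction:
  start: K(I(KK)(IKI))(K(SK(KK)(KK(II))))
  →1  I(KK)(IKI)
  →2  KK(IKI)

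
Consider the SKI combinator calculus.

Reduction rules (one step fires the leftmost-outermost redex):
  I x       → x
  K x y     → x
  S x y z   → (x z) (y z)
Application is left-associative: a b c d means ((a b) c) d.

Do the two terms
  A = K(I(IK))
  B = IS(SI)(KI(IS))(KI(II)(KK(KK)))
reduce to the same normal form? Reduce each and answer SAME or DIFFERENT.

Answer: DIFFERENT — A ⇓ KK, B ⇓ K(KK)

Working:
Term A:
  start: K(I(IK))
  [1] K(IK)
  [2] KK

Term B:
  start: IS(SI)(KI(IS))(KI(II)(KK(KK)))
  [1] S(SI)(KI(IS))(KI(II)(KK(KK)))
  [2] SI(KI(II)(KK(KK)))(KI(IS)(KI(II)(KK(KK))))
  [3] I(KI(IS)(KI(II)(KK(KK))))(KI(II)(KK(KK))(KI(IS)(KI(II)(KK(KK)))))
  [4] KI(IS)(KI(II)(KK(KK)))(KI(II)(KK(KK))(KI(IS)(KI(II)(KK(KK)))))
  [5] I(KI(II)(KK(KK)))(KI(II)(KK(KK))(KI(IS)(KI(II)(KK(KK)))))
  [6] KI(II)(KK(KK))(KI(II)(KK(KK))(KI(IS)(KI(II)(KK(KK)))))
  [7] I(KK(KK))(KI(II)(KK(KK))(KI(IS)(KI(II)(KK(KK)))))
  [8] KK(KK)(KI(II)(KK(KK))(KI(IS)(KI(II)(KK(KK)))))
  [9] K(KI(II)(KK(KK))(KI(IS)(KI(II)(KK(KK)))))
  [10] K(I(KK(KK))(KI(IS)(KI(II)(KK(KK)))))
  [11] K(KK(KK)(KI(IS)(KI(II)(KK(KK)))))
  [12] K(K(KI(IS)(KI(II)(KK(KK)))))
  [13] K(K(I(KI(II)(KK(KK)))))
  [14] K(K(KI(II)(KK(KK))))
  [15] K(K(I(KK(KK))))
  [16] K(K(KK(KK)))
  [17] K(KK)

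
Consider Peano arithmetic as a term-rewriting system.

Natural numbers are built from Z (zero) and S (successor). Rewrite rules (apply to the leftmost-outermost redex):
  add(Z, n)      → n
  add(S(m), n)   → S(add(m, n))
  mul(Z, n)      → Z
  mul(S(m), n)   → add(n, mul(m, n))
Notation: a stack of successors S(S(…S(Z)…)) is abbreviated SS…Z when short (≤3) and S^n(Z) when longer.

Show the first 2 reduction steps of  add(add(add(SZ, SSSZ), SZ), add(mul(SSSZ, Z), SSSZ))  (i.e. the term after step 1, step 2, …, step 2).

Answer: after 2 steps: add(S(add(add(Z, SSSZ), SZ)), add(mul(SSSZ, Z), SSSZ))

Working:
  start: add(add(add(SZ, SSSZ), SZ), add(mul(SSSZ, Z), SSSZ))
  →1  add(add(S(add(Z, SSSZ)), SZ), add(mul(SSSZ, Z), SSSZ))
  →2  add(S(add(add(Z, SSSZ), SZ)), add(mul(SSSZ, Z), SSSZ))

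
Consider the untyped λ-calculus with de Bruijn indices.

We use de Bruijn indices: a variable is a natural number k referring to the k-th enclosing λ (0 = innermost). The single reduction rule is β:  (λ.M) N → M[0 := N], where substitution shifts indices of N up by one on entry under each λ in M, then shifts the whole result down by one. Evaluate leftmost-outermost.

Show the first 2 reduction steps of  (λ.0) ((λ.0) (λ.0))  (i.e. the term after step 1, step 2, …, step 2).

  start: (λ.0) ((λ.0) (λ.0))
  [1] (λ.0) (λ.0)
  [2] λ.0

Answer: after 2 steps: λ.0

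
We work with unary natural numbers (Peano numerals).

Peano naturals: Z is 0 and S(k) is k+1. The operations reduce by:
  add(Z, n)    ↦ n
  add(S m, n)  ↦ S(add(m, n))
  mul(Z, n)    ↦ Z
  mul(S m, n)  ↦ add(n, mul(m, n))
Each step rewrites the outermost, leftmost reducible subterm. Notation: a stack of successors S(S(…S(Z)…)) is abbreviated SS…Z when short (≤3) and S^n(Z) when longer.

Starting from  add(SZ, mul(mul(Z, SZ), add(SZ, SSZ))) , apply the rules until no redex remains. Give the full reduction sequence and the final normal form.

  start: add(SZ, mul(mul(Z, SZ), add(SZ, SSZ)))
  →1  S(add(Z, mul(mul(Z, SZ), add(SZ, SSZ))))
  →2  S(mul(mul(Z, SZ), add(SZ, SSZ)))
  →3  S(mul(Z, add(SZ, SSZ)))
  →4  SZ

Answer: normal form = SZ  (in 4 steps)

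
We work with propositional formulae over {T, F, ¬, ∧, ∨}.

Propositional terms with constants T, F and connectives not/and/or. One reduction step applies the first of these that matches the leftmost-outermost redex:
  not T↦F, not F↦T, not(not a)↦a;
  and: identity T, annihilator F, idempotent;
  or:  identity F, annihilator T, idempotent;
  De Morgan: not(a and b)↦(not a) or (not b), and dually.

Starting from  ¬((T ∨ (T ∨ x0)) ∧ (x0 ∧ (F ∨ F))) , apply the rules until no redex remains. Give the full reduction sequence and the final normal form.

Answer: normal form = T  (in 10 steps)

Derivation:
  start: ¬((T ∨ (T ∨ x0)) ∧ (x0 ∧ (F ∨ F)))
  step 1: ¬(T ∨ (T ∨ x0)) ∨ ¬(x0 ∧ (F ∨ F))
  step 2: (¬T ∧ ¬(T ∨ x0)) ∨ ¬(x0 ∧ (F ∨ F))
  step 3: (F ∧ ¬(T ∨ x0)) ∨ ¬(x0 ∧ (F ∨ F))
  step 4: F ∨ ¬(x0 ∧ (F ∨ F))
  step 5: ¬(x0 ∧ (F ∨ F))
  step 6: ¬x0 ∨ ¬(F ∨ F)
  step 7: ¬x0 ∨ (¬F ∧ ¬F)
  step 8: ¬x0 ∨ ¬F
  step 9: ¬x0 ∨ T
  step 10: T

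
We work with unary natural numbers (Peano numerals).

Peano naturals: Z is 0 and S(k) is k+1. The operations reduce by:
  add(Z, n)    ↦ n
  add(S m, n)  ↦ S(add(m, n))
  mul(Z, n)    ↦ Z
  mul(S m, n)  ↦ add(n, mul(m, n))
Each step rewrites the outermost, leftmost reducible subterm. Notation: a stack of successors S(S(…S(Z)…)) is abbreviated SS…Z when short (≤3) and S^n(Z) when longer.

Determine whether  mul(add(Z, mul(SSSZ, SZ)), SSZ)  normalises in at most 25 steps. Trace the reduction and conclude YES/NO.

  start: mul(add(Z, mul(SSSZ, SZ)), SSZ)
  step 1: mul(mul(SSSZ, SZ), SSZ)
  step 2: mul(add(SZ, mul(SSZ, SZ)), SSZ)
  step 3: mul(S(add(Z, mul(SSZ, SZ))), SSZ)
  step 4: add(SSZ, mul(add(Z, mul(SSZ, SZ)), SSZ))
  step 5: S(add(SZ, mul(add(Z, mul(SSZ, SZ)), SSZ)))
  step 6: S(S(add(Z, mul(add(Z, mul(SSZ, SZ)), SSZ))))
  step 7: S(S(mul(add(Z, mul(SSZ, SZ)), SSZ)))
  step 8: S(S(mul(mul(SSZ, SZ), SSZ)))
  step 9: S(S(mul(add(SZ, mul(SZ, SZ)), SSZ)))
  step 10: S(S(mul(S(add(Z, mul(SZ, SZ))), SSZ)))
  step 11: S(S(add(SSZ, mul(add(Z, mul(SZ, SZ)), SSZ))))
  step 12: S(S(S(add(SZ, mul(add(Z, mul(SZ, SZ)), SSZ)))))
  step 13: S(S(S(S(add(Z, mul(add(Z, mul(SZ, SZ)), SSZ))))))
  step 14: S(S(S(S(mul(add(Z, mul(SZ, SZ)), SSZ)))))
  step 15: S(S(S(S(mul(mul(SZ, SZ), SSZ)))))
  step 16: S(S(S(S(mul(add(SZ, mul(Z, SZ)), SSZ)))))
  step 17: S(S(S(S(mul(S(add(Z, mul(Z, SZ))), SSZ)))))
  step 18: S(S(S(S(add(SSZ, mul(add(Z, mul(Z, SZ)), SSZ))))))
  step 19: S(S(S(S(S(add(SZ, mul(add(Z, mul(Z, SZ)), SSZ)))))))
  step 20: S(S(S(S(S(S(add(Z, mul(add(Z, mul(Z, SZ)), SSZ))))))))
  step 21: S(S(S(S(S(S(mul(add(Z, mul(Z, SZ)), SSZ)))))))
  step 22: S(S(S(S(S(S(mul(mul(Z, SZ), SSZ)))))))
  step 23: S(S(S(S(S(S(mul(Z, SSZ)))))))
  step 24: S^6(Z)

Answer: YES — reaches normal form S^6(Z) in 24 ≤ 25 steps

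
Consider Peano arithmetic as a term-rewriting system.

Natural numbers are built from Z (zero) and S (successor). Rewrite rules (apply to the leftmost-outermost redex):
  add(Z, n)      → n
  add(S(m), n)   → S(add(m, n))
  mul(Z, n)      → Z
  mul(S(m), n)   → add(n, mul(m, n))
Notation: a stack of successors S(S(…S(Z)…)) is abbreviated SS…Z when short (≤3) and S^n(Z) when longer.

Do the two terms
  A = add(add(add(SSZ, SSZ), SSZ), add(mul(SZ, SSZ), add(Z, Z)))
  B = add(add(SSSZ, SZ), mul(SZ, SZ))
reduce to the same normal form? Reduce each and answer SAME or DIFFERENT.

Term A:
  start: add(add(add(SSZ, SSZ), SSZ), add(mul(SZ, SSZ), add(Z, Z)))
  step 1: add(add(S(add(SZ, SSZ)), SSZ), add(mul(SZ, SSZ), add(Z, Z)))
  step 2: add(S(add(add(SZ, SSZ), SSZ)), add(mul(SZ, SSZ), add(Z, Z)))
  step 3: S(add(add(add(SZ, SSZ), SSZ), add(mul(SZ, SSZ), add(Z, Z))))
  step 4: S(add(add(S(add(Z, SSZ)), SSZ), add(mul(SZ, SSZ), add(Z, Z))))
  step 5: S(add(S(add(add(Z, SSZ), SSZ)), add(mul(SZ, SSZ), add(Z, Z))))
  step 6: S(S(add(add(add(Z, SSZ), SSZ), add(mul(SZ, SSZ), add(Z, Z)))))
  step 7: S(S(add(add(SSZ, SSZ), add(mul(SZ, SSZ), add(Z, Z)))))
  step 8: S(S(add(S(add(SZ, SSZ)), add(mul(SZ, SSZ), add(Z, Z)))))
  step 9: S(S(S(add(add(SZ, SSZ), add(mul(SZ, SSZ), add(Z, Z))))))
  step 10: S(S(S(add(S(add(Z, SSZ)), add(mul(SZ, SSZ), add(Z, Z))))))
  step 11: S(S(S(S(add(add(Z, SSZ), add(mul(SZ, SSZ), add(Z, Z)))))))
  step 12: S(S(S(S(add(SSZ, add(mul(SZ, SSZ), add(Z, Z)))))))
  step 13: S(S(S(S(S(add(SZ, add(mul(SZ, SSZ), add(Z, Z))))))))
  step 14: S(S(S(S(S(S(add(Z, add(mul(SZ, SSZ), add(Z, Z)))))))))
  step 15: S(S(S(S(S(S(add(mul(SZ, SSZ), add(Z, Z))))))))
  step 16: S(S(S(S(S(S(add(add(SSZ, mul(Z, SSZ)), add(Z, Z))))))))
  step 17: S(S(S(S(S(S(add(S(add(SZ, mul(Z, SSZ))), add(Z, Z))))))))
  step 18: S(S(S(S(S(S(S(add(add(SZ, mul(Z, SSZ)), add(Z, Z)))))))))
  step 19: S(S(S(S(S(S(S(add(S(add(Z, mul(Z, SSZ))), add(Z, Z)))))))))
  step 20: S(S(S(S(S(S(S(S(add(add(Z, mul(Z, SSZ)), add(Z, Z))))))))))
  step 21: S(S(S(S(S(S(S(S(add(mul(Z, SSZ), add(Z, Z))))))))))
  step 22: S(S(S(S(S(S(S(S(add(Z, add(Z, Z))))))))))
  step 23: S(S(S(S(S(S(S(S(add(Z, Z)))))))))
  step 24: S^8(Z)

Term B:
  start: add(add(SSSZ, SZ), mul(SZ, SZ))
  step 1: add(S(add(SSZ, SZ)), mul(SZ, SZ))
  step 2: S(add(add(SSZ, SZ), mul(SZ, SZ)))
  step 3: S(add(S(add(SZ, SZ)), mul(SZ, SZ)))
  step 4: S(S(add(add(SZ, SZ), mul(SZ, SZ))))
  step 5: S(S(add(S(add(Z, SZ)), mul(SZ, SZ))))
  step 6: S(S(S(add(add(Z, SZ), mul(SZ, SZ)))))
  step 7: S(S(S(add(SZ, mul(SZ, SZ)))))
  step 8: S(S(S(S(add(Z, mul(SZ, SZ))))))
  step 9: S(S(S(S(mul(SZ, SZ)))))
  step 10: S(S(S(S(add(SZ, mul(Z, SZ))))))
  step 11: S(S(S(S(S(add(Z, mul(Z, SZ)))))))
  step 12: S(S(S(S(S(mul(Z, SZ))))))
  step 13: S^5(Z)

Answer: DIFFERENT — A ⇓ S^8(Z), B ⇓ S^5(Z)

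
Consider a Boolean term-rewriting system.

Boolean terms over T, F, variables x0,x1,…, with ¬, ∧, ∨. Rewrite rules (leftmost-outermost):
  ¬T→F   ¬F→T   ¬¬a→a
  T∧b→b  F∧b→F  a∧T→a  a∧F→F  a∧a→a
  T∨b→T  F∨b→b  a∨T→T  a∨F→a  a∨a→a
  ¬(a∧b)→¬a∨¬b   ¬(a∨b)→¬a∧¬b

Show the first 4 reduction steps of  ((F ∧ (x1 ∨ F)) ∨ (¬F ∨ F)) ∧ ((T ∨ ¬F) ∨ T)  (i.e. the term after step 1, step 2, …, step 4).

Answer: after 4 steps: T ∧ ((T ∨ ¬F) ∨ T)

Reduction:
  start: ((F ∧ (x1 ∨ F)) ∨ (¬F ∨ F)) ∧ ((T ∨ ¬F) ∨ T)
  →1  (F ∨ (¬F ∨ F)) ∧ ((T ∨ ¬F) ∨ T)
  →2  (¬F ∨ F) ∧ ((T ∨ ¬F) ∨ T)
  →3  ¬F ∧ ((T ∨ ¬F) ∨ T)
  →4  T ∧ ((T ∨ ¬F) ∨ T)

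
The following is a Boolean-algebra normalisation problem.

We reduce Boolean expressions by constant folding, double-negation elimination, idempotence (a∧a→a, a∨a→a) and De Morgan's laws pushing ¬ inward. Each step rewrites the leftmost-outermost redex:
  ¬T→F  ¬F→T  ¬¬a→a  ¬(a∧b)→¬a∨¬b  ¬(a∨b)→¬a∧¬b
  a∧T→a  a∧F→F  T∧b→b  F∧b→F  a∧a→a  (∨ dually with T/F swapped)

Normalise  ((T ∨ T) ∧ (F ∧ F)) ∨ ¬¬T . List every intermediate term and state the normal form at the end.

Answer: normal form = T  (in 5 steps)

Working:
  start: ((T ∨ T) ∧ (F ∧ F)) ∨ ¬¬T
  [1] (T ∧ (F ∧ F)) ∨ ¬¬T
  [2] (F ∧ F) ∨ ¬¬T
  [3] F ∨ ¬¬T
  [4] ¬¬T
  [5] T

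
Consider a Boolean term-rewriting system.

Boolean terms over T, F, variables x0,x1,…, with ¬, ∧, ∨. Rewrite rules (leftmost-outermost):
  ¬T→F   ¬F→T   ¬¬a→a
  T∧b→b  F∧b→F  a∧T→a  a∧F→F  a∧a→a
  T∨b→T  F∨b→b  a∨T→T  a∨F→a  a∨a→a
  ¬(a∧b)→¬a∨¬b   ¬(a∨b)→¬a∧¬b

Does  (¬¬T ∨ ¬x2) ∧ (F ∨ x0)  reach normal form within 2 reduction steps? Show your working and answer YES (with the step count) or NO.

Answer: NO — after 2 steps the term is T ∧ (F ∨ x0), not yet normal

Reduction:
  start: (¬¬T ∨ ¬x2) ∧ (F ∨ x0)
  →1  (T ∨ ¬x2) ∧ (F ∨ x0)
  →2  T ∧ (F ∨ x0)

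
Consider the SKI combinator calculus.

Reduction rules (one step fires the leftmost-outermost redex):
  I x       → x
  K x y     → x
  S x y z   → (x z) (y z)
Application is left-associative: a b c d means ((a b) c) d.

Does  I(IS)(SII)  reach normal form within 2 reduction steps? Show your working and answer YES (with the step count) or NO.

Answer: YES — reaches normal form S(SII) in 2 ≤ 2 steps

Working:
  start: I(IS)(SII)
  [1] IS(SII)
  [2] S(SII)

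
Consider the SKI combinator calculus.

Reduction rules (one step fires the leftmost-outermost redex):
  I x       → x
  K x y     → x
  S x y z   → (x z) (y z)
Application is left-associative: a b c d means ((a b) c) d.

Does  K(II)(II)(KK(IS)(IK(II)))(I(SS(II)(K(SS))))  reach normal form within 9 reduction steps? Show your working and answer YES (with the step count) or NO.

  start: K(II)(II)(KK(IS)(IK(II)))(I(SS(II)(K(SS))))
  [1] II(KK(IS)(IK(II)))(I(SS(II)(K(SS))))
  [2] I(KK(IS)(IK(II)))(I(SS(II)(K(SS))))
  [3] KK(IS)(IK(II))(I(SS(II)(K(SS))))
  [4] K(IK(II))(I(SS(II)(K(SS))))
  [5] IK(II)
  [6] K(II)
  [7] KI

Answer: YES — reaches normal form KI in 7 ≤ 9 steps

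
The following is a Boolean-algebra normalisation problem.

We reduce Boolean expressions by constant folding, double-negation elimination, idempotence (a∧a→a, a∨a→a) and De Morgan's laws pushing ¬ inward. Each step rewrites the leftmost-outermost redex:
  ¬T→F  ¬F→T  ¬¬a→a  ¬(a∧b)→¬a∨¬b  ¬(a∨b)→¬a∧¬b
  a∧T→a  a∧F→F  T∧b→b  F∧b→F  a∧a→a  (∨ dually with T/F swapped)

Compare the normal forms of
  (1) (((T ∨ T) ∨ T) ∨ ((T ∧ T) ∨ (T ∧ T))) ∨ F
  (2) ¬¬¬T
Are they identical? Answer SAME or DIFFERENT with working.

Term A:
  start: (((T ∨ T) ∨ T) ∨ ((T ∧ T) ∨ (T ∧ T))) ∨ F
  step 1: ((T ∨ T) ∨ T) ∨ ((T ∧ T) ∨ (T ∧ T))
  step 2: T ∨ ((T ∧ T) ∨ (T ∧ T))
  step 3: T

Term B:
  start: ¬¬¬T
  step 1: ¬T
  step 2: F

Answer: DIFFERENT — A ⇓ T, B ⇓ F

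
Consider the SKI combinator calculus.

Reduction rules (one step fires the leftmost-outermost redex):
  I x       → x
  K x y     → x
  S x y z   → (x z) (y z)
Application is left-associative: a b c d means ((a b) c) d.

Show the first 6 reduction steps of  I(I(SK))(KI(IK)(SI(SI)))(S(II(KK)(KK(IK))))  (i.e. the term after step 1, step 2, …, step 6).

Answer: after 6 steps: S(KK(KK(IK)))

Derivation:
  start: I(I(SK))(KI(IK)(SI(SI)))(S(II(KK)(KK(IK))))
  [1] I(SK)(KI(IK)(SI(SI)))(S(II(KK)(KK(IK))))
  [2] SK(KI(IK)(SI(SI)))(S(II(KK)(KK(IK))))
  [3] K(S(II(KK)(KK(IK))))(KI(IK)(SI(SI))(S(II(KK)(KK(IK)))))
  [4] S(II(KK)(KK(IK)))
  [5] S(I(KK)(KK(IK)))
  [6] S(KK(KK(IK)))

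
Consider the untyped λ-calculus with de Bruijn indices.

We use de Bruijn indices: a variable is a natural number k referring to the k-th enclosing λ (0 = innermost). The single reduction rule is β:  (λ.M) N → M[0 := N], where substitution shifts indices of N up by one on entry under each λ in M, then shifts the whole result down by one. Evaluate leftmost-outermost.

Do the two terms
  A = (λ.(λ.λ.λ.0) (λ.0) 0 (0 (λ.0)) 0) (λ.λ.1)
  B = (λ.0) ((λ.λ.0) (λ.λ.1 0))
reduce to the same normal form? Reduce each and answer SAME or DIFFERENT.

Term A:
  start: (λ.(λ.λ.λ.0) (λ.0) 0 (0 (λ.0)) 0) (λ.λ.1)
  →1  (λ.λ.λ.0) (λ.0) (λ.λ.1) ((λ.λ.1) (λ.0)) (λ.λ.1)
  →2  (λ.λ.0) (λ.λ.1) ((λ.λ.1) (λ.0)) (λ.λ.1)
  →3  (λ.0) ((λ.λ.1) (λ.0)) (λ.λ.1)
  →4  (λ.λ.1) (λ.0) (λ.λ.1)
  →5  (λ.λ.0) (λ.λ.1)
  →6  λ.0

Term B:
  start: (λ.0) ((λ.λ.0) (λ.λ.1 0))
  →1  (λ.λ.0) (λ.λ.1 0)
  →2  λ.0

Answer: SAME — A ⇓ λ.0, B ⇓ λ.0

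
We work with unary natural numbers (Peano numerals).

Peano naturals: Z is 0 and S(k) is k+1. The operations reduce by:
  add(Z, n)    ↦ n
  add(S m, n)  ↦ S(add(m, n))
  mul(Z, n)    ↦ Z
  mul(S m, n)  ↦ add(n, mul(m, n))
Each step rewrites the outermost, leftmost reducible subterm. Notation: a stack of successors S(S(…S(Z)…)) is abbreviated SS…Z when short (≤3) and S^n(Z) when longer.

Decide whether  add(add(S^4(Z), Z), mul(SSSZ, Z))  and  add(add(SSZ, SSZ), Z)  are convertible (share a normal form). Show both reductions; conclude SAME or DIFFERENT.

Answer: SAME — A ⇓ S^4(Z), B ⇓ S^4(Z)

Working:
Term A:
  start: add(add(S^4(Z), Z), mul(SSSZ, Z))
  [1] add(S(add(SSSZ, Z)), mul(SSSZ, Z))
  [2] S(add(add(SSSZ, Z), mul(SSSZ, Z)))
  [3] S(add(S(add(SSZ, Z)), mul(SSSZ, Z)))
  [4] S(S(add(add(SSZ, Z), mul(SSSZ, Z))))
  [5] S(S(add(S(add(SZ, Z)), mul(SSSZ, Z))))
  [6] S(S(S(add(add(SZ, Z), mul(SSSZ, Z)))))
  [7] S(S(S(add(S(add(Z, Z)), mul(SSSZ, Z)))))
  [8] S(S(S(S(add(add(Z, Z), mul(SSSZ, Z))))))
  [9] S(S(S(S(add(Z, mul(SSSZ, Z))))))
  [10] S(S(S(S(mul(SSSZ, Z)))))
  [11] S(S(S(S(add(Z, mul(SSZ, Z))))))
  [12] S(S(S(S(mul(SSZ, Z)))))
  [13] S(S(S(S(add(Z, mul(SZ, Z))))))
  [14] S(S(S(S(mul(SZ, Z)))))
  [15] S(S(S(S(add(Z, mul(Z, Z))))))
  [16] S(S(S(S(mul(Z, Z)))))
  [17] S^4(Z)

Term B:
  start: add(add(SSZ, SSZ), Z)
  [1] add(S(add(SZ, SSZ)), Z)
  [2] S(add(add(SZ, SSZ), Z))
  [3] S(add(S(add(Z, SSZ)), Z))
  [4] S(S(add(add(Z, SSZ), Z)))
  [5] S(S(add(SSZ, Z)))
  [6] S(S(S(add(SZ, Z))))
  [7] S(S(S(S(add(Z, Z)))))
  [8] S^4(Z)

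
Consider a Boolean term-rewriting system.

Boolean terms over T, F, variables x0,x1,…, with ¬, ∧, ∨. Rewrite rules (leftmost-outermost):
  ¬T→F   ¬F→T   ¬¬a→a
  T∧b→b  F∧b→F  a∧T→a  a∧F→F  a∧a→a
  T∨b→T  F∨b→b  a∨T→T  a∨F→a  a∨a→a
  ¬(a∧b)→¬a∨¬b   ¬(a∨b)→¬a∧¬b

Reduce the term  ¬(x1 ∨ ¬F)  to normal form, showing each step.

Answer: normal form = F  (in 3 steps)

Derivation:
  start: ¬(x1 ∨ ¬F)
  step 1: ¬x1 ∧ ¬¬F
  step 2: ¬x1 ∧ F
  step 3: F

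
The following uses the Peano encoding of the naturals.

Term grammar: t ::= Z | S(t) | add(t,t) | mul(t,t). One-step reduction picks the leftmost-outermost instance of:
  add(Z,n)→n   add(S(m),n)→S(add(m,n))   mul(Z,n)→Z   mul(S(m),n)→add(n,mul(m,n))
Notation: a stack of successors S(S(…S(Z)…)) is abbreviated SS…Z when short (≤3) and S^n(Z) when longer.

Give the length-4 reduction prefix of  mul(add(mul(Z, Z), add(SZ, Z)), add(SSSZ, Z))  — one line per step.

Answer: after 4 steps: add(add(SSSZ, Z), mul(add(Z, Z), add(SSSZ, Z)))

Working:
  start: mul(add(mul(Z, Z), add(SZ, Z)), add(SSSZ, Z))
  →1  mul(add(Z, add(SZ, Z)), add(SSSZ, Z))
  →2  mul(add(SZ, Z), add(SSSZ, Z))
  →3  mul(S(add(Z, Z)), add(SSSZ, Z))
  →4  add(add(SSSZ, Z), mul(add(Z, Z), add(SSSZ, Z)))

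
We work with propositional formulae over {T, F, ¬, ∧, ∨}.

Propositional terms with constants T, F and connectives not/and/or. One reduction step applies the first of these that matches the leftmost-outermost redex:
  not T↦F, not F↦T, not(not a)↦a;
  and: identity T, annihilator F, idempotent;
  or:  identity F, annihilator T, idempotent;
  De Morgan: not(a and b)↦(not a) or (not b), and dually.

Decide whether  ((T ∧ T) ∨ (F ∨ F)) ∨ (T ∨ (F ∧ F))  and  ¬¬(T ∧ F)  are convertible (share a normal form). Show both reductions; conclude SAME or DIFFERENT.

Answer: DIFFERENT — A ⇓ T, B ⇓ F

Derivation:
Term A:
  start: ((T ∧ T) ∨ (F ∨ F)) ∨ (T ∨ (F ∧ F))
  [1] (T ∨ (F ∨ F)) ∨ (T ∨ (F ∧ F))
  [2] T ∨ (T ∨ (F ∧ F))
  [3] T

Term B:
  start: ¬¬(T ∧ F)
  [1] T ∧ F
  [2] F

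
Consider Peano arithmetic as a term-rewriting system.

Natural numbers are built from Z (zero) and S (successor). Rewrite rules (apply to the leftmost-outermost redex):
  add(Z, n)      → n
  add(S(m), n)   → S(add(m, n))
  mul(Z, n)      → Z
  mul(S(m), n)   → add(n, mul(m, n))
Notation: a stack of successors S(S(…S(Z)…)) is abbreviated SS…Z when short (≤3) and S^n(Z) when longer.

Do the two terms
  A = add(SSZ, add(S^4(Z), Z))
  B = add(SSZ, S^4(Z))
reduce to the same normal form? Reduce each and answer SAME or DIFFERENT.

Answer: SAME — A ⇓ S^6(Z), B ⇓ S^6(Z)

Reduction:
Term A:
  start: add(SSZ, add(S^4(Z), Z))
  →1  S(add(SZ, add(S^4(Z), Z)))
  →2  S(S(add(Z, add(S^4(Z), Z))))
  →3  S(S(add(S^4(Z), Z)))
  →4  S(S(S(add(SSSZ, Z))))
  →5  S(S(S(S(add(SSZ, Z)))))
  →6  S(S(S(S(S(add(SZ, Z))))))
  →7  S(S(S(S(S(S(add(Z, Z)))))))
  →8  S^6(Z)

Term B:
  start: add(SSZ, S^4(Z))
  →1  S(add(SZ, S^4(Z)))
  →2  S(S(add(Z, S^4(Z))))
  →3  S^6(Z)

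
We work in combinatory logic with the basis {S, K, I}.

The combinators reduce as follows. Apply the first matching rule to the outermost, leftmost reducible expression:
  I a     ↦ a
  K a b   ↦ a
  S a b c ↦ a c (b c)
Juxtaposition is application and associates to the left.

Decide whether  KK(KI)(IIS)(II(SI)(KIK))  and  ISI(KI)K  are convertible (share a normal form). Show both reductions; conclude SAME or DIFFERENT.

Term A:
  start: KK(KI)(IIS)(II(SI)(KIK))
  [1] K(IIS)(II(SI)(KIK))
  [2] IIS
  [3] IS
  [4] S

Term B:
  start: ISI(KI)K
  [1] SI(KI)K
  [2] IK(KIK)
  [3] K(KIK)
  [4] KI

Answer: DIFFERENT — A ⇓ S, B ⇓ KI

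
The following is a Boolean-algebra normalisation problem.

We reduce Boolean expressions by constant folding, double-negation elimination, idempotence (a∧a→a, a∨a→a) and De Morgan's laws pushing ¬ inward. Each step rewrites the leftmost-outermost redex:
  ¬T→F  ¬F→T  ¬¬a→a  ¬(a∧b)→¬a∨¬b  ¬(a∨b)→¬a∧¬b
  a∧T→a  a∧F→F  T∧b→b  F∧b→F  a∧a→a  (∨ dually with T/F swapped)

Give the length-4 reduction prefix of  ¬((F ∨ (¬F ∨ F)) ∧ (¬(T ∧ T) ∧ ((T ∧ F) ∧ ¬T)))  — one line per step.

Answer: after 4 steps: ¬(¬F ∨ F) ∨ ¬(¬(T ∧ T) ∧ ((T ∧ F) ∧ ¬T))

Reduction:
  start: ¬((F ∨ (¬F ∨ F)) ∧ (¬(T ∧ T) ∧ ((T ∧ F) ∧ ¬T)))
  [1] ¬(F ∨ (¬F ∨ F)) ∨ ¬(¬(T ∧ T) ∧ ((T ∧ F) ∧ ¬T))
  [2] (¬F ∧ ¬(¬F ∨ F)) ∨ ¬(¬(T ∧ T) ∧ ((T ∧ F) ∧ ¬T))
  [3] (T ∧ ¬(¬F ∨ F)) ∨ ¬(¬(T ∧ T) ∧ ((T ∧ F) ∧ ¬T))
  [4] ¬(¬F ∨ F) ∨ ¬(¬(T ∧ T) ∧ ((T ∧ F) ∧ ¬T))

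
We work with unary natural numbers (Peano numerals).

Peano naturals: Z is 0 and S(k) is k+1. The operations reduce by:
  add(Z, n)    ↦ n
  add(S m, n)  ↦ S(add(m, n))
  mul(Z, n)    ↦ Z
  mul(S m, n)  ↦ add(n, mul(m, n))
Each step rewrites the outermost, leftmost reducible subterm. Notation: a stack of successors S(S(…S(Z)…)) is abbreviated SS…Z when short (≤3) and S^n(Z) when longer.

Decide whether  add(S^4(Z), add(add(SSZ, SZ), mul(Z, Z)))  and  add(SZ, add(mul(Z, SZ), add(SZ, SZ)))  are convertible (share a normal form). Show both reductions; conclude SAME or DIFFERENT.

Answer: DIFFERENT — A ⇓ S^7(Z), B ⇓ SSSZ

Derivation:
Term A:
  start: add(S^4(Z), add(add(SSZ, SZ), mul(Z, Z)))
  step 1: S(add(SSSZ, add(add(SSZ, SZ), mul(Z, Z))))
  step 2: S(S(add(SSZ, add(add(SSZ, SZ), mul(Z, Z)))))
  step 3: S(S(S(add(SZ, add(add(SSZ, SZ), mul(Z, Z))))))
  step 4: S(S(S(S(add(Z, add(add(SSZ, SZ), mul(Z, Z)))))))
  step 5: S(S(S(S(add(add(SSZ, SZ), mul(Z, Z))))))
  step 6: S(S(S(S(add(S(add(SZ, SZ)), mul(Z, Z))))))
  step 7: S(S(S(S(S(add(add(SZ, SZ), mul(Z, Z)))))))
  step 8: S(S(S(S(S(add(S(add(Z, SZ)), mul(Z, Z)))))))
  step 9: S(S(S(S(S(S(add(add(Z, SZ), mul(Z, Z))))))))
  step 10: S(S(S(S(S(S(add(SZ, mul(Z, Z))))))))
  step 11: S(S(S(S(S(S(S(add(Z, mul(Z, Z)))))))))
  step 12: S(S(S(S(S(S(S(mul(Z, Z))))))))
  step 13: S^7(Z)

Term B:
  start: add(SZ, add(mul(Z, SZ), add(SZ, SZ)))
  step 1: S(add(Z, add(mul(Z, SZ), add(SZ, SZ))))
  step 2: S(add(mul(Z, SZ), add(SZ, SZ)))
  step 3: S(add(Z, add(SZ, SZ)))
  step 4: S(add(SZ, SZ))
  step 5: S(S(add(Z, SZ)))
  step 6: SSSZ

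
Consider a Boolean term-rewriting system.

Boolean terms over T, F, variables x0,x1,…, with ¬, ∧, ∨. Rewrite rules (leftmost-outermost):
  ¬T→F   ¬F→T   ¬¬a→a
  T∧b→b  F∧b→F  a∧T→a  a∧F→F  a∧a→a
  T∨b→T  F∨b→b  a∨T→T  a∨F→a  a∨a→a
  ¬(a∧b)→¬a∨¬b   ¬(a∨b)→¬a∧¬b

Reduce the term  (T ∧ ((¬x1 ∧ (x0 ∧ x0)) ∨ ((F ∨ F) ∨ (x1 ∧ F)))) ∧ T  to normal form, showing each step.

Answer: normal form = ¬x1 ∧ x0  (in 7 steps)

Reduction:
  start: (T ∧ ((¬x1 ∧ (x0 ∧ x0)) ∨ ((F ∨ F) ∨ (x1 ∧ F)))) ∧ T
  step 1: T ∧ ((¬x1 ∧ (x0 ∧ x0)) ∨ ((F ∨ F) ∨ (x1 ∧ F)))
  step 2: (¬x1 ∧ (x0 ∧ x0)) ∨ ((F ∨ F) ∨ (x1 ∧ F))
  step 3: (¬x1 ∧ x0) ∨ ((F ∨ F) ∨ (x1 ∧ F))
  step 4: (¬x1 ∧ x0) ∨ (F ∨ (x1 ∧ F))
  step 5: (¬x1 ∧ x0) ∨ (x1 ∧ F)
  step 6: (¬x1 ∧ x0) ∨ F
  step 7: ¬x1 ∧ x0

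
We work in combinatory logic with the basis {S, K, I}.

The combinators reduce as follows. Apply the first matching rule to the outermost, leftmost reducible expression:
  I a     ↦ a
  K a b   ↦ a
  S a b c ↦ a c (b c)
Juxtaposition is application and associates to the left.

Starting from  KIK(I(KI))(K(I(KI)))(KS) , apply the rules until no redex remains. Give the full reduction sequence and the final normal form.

  start: KIK(I(KI))(K(I(KI)))(KS)
  step 1: I(I(KI))(K(I(KI)))(KS)
  step 2: I(KI)(K(I(KI)))(KS)
  step 3: KI(K(I(KI)))(KS)
  step 4: I(KS)
  step 5: KS

Answer: normal form = KS  (in 5 steps)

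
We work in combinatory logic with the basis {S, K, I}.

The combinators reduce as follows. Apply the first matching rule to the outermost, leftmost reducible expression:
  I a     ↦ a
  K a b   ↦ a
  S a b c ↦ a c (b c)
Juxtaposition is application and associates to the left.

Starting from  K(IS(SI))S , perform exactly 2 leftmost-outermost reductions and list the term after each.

Answer: after 2 steps: S(SI)

Derivation:
  start: K(IS(SI))S
  step 1: IS(SI)
  step 2: S(SI)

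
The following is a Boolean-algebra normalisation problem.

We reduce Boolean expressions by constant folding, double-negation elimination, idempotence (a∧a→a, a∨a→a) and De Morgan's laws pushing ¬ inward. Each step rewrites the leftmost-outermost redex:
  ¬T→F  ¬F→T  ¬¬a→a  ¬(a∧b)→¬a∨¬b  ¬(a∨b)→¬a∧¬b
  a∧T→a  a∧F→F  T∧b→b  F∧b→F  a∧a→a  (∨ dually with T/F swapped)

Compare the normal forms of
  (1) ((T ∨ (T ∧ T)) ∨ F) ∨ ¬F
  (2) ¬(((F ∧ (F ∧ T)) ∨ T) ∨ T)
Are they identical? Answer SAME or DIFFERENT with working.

Term A:
  start: ((T ∨ (T ∧ T)) ∨ F) ∨ ¬F
  →1  (T ∨ (T ∧ T)) ∨ ¬F
  →2  T ∨ ¬F
  →3  T

Term B:
  start: ¬(((F ∧ (F ∧ T)) ∨ T) ∨ T)
  →1  ¬((F ∧ (F ∧ T)) ∨ T) ∧ ¬T
  →2  (¬(F ∧ (F ∧ T)) ∧ ¬T) ∧ ¬T
  →3  ((¬F ∨ ¬(F ∧ T)) ∧ ¬T) ∧ ¬T
  →4  ((T ∨ ¬(F ∧ T)) ∧ ¬T) ∧ ¬T
  →5  (T ∧ ¬T) ∧ ¬T
  →6  ¬T ∧ ¬T
  →7  ¬T
  →8  F

Answer: DIFFERENT — A ⇓ T, B ⇓ F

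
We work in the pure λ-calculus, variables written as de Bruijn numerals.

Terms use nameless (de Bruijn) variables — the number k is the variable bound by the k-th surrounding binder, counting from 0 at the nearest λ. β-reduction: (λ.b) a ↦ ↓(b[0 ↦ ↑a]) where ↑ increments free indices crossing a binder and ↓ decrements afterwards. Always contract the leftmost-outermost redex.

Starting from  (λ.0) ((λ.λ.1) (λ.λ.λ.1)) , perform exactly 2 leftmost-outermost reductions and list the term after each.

Answer: after 2 steps: λ.λ.λ.λ.1

Working:
  start: (λ.0) ((λ.λ.1) (λ.λ.λ.1))
  [1] (λ.λ.1) (λ.λ.λ.1)
  [2] λ.λ.λ.λ.1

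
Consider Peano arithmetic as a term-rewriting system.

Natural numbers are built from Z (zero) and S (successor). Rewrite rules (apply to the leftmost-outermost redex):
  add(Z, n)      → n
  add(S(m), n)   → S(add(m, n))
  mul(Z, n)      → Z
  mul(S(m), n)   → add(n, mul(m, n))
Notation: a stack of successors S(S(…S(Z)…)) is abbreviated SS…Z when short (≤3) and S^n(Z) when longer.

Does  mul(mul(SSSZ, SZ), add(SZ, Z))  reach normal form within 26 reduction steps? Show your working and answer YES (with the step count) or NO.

Answer: YES — reaches normal form SSSZ in 26 ≤ 26 steps

Reduction:
  start: mul(mul(SSSZ, SZ), add(SZ, Z))
  step 1: mul(add(SZ, mul(SSZ, SZ)), add(SZ, Z))
  step 2: mul(S(add(Z, mul(SSZ, SZ))), add(SZ, Z))
  step 3: add(add(SZ, Z), mul(add(Z, mul(SSZ, SZ)), add(SZ, Z)))
  step 4: add(S(add(Z, Z)), mul(add(Z, mul(SSZ, SZ)), add(SZ, Z)))
  step 5: S(add(add(Z, Z), mul(add(Z, mul(SSZ, SZ)), add(SZ, Z))))
  step 6: S(add(Z, mul(add(Z, mul(SSZ, SZ)), add(SZ, Z))))
  step 7: S(mul(add(Z, mul(SSZ, SZ)), add(SZ, Z)))
  step 8: S(mul(mul(SSZ, SZ), add(SZ, Z)))
  step 9: S(mul(add(SZ, mul(SZ, SZ)), add(SZ, Z)))
  step 10: S(mul(S(add(Z, mul(SZ, SZ))), add(SZ, Z)))
  step 11: S(add(add(SZ, Z), mul(add(Z, mul(SZ, SZ)), add(SZ, Z))))
  step 12: S(add(S(add(Z, Z)), mul(add(Z, mul(SZ, SZ)), add(SZ, Z))))
  step 13: S(S(add(add(Z, Z), mul(add(Z, mul(SZ, SZ)), add(SZ, Z)))))
  step 14: S(S(add(Z, mul(add(Z, mul(SZ, SZ)), add(SZ, Z)))))
  step 15: S(S(mul(add(Z, mul(SZ, SZ)), add(SZ, Z))))
  step 16: S(S(mul(mul(SZ, SZ), add(SZ, Z))))
  step 17: S(S(mul(add(SZ, mul(Z, SZ)), add(SZ, Z))))
  step 18: S(S(mul(S(add(Z, mul(Z, SZ))), add(SZ, Z))))
  step 19: S(S(add(add(SZ, Z), mul(add(Z, mul(Z, SZ)), add(SZ, Z)))))
  step 20: S(S(add(S(add(Z, Z)), mul(add(Z, mul(Z, SZ)), add(SZ, Z)))))
  step 21: S(S(S(add(add(Z, Z), mul(add(Z, mul(Z, SZ)), add(SZ, Z))))))
  step 22: S(S(S(add(Z, mul(add(Z, mul(Z, SZ)), add(SZ, Z))))))
  step 23: S(S(S(mul(add(Z, mul(Z, SZ)), add(SZ, Z)))))
  step 24: S(S(S(mul(mul(Z, SZ), add(SZ, Z)))))
  step 25: S(S(S(mul(Z, add(SZ, Z)))))
  step 26: SSSZ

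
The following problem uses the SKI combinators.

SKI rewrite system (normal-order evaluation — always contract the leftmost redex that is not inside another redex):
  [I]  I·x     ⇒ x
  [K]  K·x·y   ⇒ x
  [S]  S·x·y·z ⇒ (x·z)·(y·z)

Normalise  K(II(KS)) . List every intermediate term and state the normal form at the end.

  start: K(II(KS))
  step 1: K(I(KS))
  step 2: K(KS)

Answer: normal form = K(KS)  (in 2 steps)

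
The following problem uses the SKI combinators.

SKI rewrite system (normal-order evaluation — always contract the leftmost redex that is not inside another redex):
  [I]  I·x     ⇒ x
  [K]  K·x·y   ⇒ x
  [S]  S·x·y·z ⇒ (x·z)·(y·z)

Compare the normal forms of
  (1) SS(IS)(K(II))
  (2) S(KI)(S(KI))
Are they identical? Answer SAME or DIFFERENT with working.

Term A:
  start: SS(IS)(K(II))
  →1  S(K(II))(IS(K(II)))
  →2  S(KI)(IS(K(II)))
  →3  S(KI)(S(K(II)))
  →4  S(KI)(S(KI))

Term B:
  start: S(KI)(S(KI))

Answer: SAME — A ⇓ S(KI)(S(KI)), B ⇓ S(KI)(S(KI))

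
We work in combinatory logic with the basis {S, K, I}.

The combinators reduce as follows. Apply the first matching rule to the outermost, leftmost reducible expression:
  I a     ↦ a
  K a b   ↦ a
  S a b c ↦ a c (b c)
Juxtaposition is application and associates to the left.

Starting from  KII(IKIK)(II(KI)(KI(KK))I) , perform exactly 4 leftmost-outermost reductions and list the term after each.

  start: KII(IKIK)(II(KI)(KI(KK))I)
  [1] I(IKIK)(II(KI)(KI(KK))I)
  [2] IKIK(II(KI)(KI(KK))I)
  [3] KIK(II(KI)(KI(KK))I)
  [4] I(II(KI)(KI(KK))I)

Answer: after 4 steps: I(II(KI)(KI(KK))I)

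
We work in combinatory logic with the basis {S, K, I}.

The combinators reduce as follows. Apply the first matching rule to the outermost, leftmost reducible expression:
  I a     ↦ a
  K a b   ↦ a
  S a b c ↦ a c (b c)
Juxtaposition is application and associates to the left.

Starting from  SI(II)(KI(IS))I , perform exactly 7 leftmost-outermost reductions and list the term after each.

Answer: after 7 steps: II

Reduction:
  start: SI(II)(KI(IS))I
  step 1: I(KI(IS))(II(KI(IS)))I
  step 2: KI(IS)(II(KI(IS)))I
  step 3: I(II(KI(IS)))I
  step 4: II(KI(IS))I
  step 5: I(KI(IS))I
  step 6: KI(IS)I
  step 7: II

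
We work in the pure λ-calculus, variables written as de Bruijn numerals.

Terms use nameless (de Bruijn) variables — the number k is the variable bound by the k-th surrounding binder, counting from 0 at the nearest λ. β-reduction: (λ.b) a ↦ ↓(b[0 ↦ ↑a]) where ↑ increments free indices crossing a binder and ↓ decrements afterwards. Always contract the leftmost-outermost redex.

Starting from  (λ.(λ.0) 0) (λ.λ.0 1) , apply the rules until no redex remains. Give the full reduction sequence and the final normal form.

Answer: normal form = λ.λ.0 1  (in 2 steps)

Derivation:
  start: (λ.(λ.0) 0) (λ.λ.0 1)
  step 1: (λ.0) (λ.λ.0 1)
  step 2: λ.λ.0 1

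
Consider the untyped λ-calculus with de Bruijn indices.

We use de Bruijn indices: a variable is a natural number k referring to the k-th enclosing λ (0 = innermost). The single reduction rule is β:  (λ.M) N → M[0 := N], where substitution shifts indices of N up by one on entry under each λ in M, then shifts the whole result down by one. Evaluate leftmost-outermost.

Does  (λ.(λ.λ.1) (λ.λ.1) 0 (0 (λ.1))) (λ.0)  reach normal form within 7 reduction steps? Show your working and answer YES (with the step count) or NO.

  start: (λ.(λ.λ.1) (λ.λ.1) 0 (0 (λ.1))) (λ.0)
  [1] (λ.λ.1) (λ.λ.1) (λ.0) ((λ.0) (λ.λ.0))
  [2] (λ.λ.λ.1) (λ.0) ((λ.0) (λ.λ.0))
  [3] (λ.λ.1) ((λ.0) (λ.λ.0))
  [4] λ.(λ.0) (λ.λ.0)
  [5] λ.λ.λ.0

Answer: YES — reaches normal form λ.λ.λ.0 in 5 ≤ 7 steps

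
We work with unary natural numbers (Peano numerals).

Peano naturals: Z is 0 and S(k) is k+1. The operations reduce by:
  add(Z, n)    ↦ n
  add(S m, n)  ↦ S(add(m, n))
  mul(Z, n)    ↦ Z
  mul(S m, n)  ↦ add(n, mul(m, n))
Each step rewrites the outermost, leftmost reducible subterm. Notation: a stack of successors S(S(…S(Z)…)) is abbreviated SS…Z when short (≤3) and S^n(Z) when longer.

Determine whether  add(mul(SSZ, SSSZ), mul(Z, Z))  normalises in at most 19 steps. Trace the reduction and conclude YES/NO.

  start: add(mul(SSZ, SSSZ), mul(Z, Z))
  →1  add(add(SSSZ, mul(SZ, SSSZ)), mul(Z, Z))
  →2  add(S(add(SSZ, mul(SZ, SSSZ))), mul(Z, Z))
  →3  S(add(add(SSZ, mul(SZ, SSSZ)), mul(Z, Z)))
  →4  S(add(S(add(SZ, mul(SZ, SSSZ))), mul(Z, Z)))
  →5  S(S(add(add(SZ, mul(SZ, SSSZ)), mul(Z, Z))))
  →6  S(S(add(S(add(Z, mul(SZ, SSSZ))), mul(Z, Z))))
  →7  S(S(S(add(add(Z, mul(SZ, SSSZ)), mul(Z, Z)))))
  →8  S(S(S(add(mul(SZ, SSSZ), mul(Z, Z)))))
  →9  S(S(S(add(add(SSSZ, mul(Z, SSSZ)), mul(Z, Z)))))
  →10  S(S(S(add(S(add(SSZ, mul(Z, SSSZ))), mul(Z, Z)))))
  →11  S(S(S(S(add(add(SSZ, mul(Z, SSSZ)), mul(Z, Z))))))
  →12  S(S(S(S(add(S(add(SZ, mul(Z, SSSZ))), mul(Z, Z))))))
  →13  S(S(S(S(S(add(add(SZ, mul(Z, SSSZ)), mul(Z, Z)))))))
  →14  S(S(S(S(S(add(S(add(Z, mul(Z, SSSZ))), mul(Z, Z)))))))
  →15  S(S(S(S(S(S(add(add(Z, mul(Z, SSSZ)), mul(Z, Z))))))))
  →16  S(S(S(S(S(S(add(mul(Z, SSSZ), mul(Z, Z))))))))
  →17  S(S(S(S(S(S(add(Z, mul(Z, Z))))))))
  →18  S(S(S(S(S(S(mul(Z, Z)))))))
  →19  S^6(Z)

Answer: YES — reaches normal form S^6(Z) in 19 ≤ 19 steps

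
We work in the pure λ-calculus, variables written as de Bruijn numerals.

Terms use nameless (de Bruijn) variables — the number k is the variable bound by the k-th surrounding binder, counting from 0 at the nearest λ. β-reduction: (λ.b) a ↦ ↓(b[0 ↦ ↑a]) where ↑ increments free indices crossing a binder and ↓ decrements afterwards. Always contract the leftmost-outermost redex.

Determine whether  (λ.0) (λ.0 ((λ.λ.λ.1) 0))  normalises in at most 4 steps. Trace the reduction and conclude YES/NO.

  start: (λ.0) (λ.0 ((λ.λ.λ.1) 0))
  [1] λ.0 ((λ.λ.λ.1) 0)
  [2] λ.0 (λ.λ.1)

Answer: YES — reaches normal form λ.0 (λ.λ.1) in 2 ≤ 4 steps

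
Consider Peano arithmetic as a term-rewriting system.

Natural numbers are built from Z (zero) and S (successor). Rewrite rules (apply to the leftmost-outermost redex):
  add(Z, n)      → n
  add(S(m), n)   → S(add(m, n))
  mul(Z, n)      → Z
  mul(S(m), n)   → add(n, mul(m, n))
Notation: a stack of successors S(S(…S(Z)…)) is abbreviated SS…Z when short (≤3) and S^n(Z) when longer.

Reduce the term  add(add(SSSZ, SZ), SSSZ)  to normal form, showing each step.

Answer: normal form = S^7(Z)  (in 9 steps)

Derivation:
  start: add(add(SSSZ, SZ), SSSZ)
  →1  add(S(add(SSZ, SZ)), SSSZ)
  →2  S(add(add(SSZ, SZ), SSSZ))
  →3  S(add(S(add(SZ, SZ)), SSSZ))
  →4  S(S(add(add(SZ, SZ), SSSZ)))
  →5  S(S(add(S(add(Z, SZ)), SSSZ)))
  →6  S(S(S(add(add(Z, SZ), SSSZ))))
  →7  S(S(S(add(SZ, SSSZ))))
  →8  S(S(S(S(add(Z, SSSZ)))))
  →9  S^7(Z)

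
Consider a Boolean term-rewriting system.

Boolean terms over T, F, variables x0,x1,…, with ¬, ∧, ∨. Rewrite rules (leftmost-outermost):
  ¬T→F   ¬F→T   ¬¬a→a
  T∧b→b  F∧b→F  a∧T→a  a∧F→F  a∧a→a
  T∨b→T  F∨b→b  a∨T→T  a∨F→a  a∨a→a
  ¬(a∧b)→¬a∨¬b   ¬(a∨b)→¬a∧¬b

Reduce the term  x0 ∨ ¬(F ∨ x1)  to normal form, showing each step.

  start: x0 ∨ ¬(F ∨ x1)
  →1  x0 ∨ (¬F ∧ ¬x1)
  →2  x0 ∨ (T ∧ ¬x1)
  →3  x0 ∨ ¬x1

Answer: normal form = x0 ∨ ¬x1  (in 3 steps)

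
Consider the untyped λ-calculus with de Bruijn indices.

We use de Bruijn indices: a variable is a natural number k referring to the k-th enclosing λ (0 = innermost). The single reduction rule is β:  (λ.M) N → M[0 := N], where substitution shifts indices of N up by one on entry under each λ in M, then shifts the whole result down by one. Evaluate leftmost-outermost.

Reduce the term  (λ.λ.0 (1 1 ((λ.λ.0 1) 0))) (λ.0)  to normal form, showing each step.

  start: (λ.λ.0 (1 1 ((λ.λ.0 1) 0))) (λ.0)
  →1  λ.0 ((λ.0) (λ.0) ((λ.λ.0 1) 0))
  →2  λ.0 ((λ.0) ((λ.λ.0 1) 0))
  →3  λ.0 ((λ.λ.0 1) 0)
  →4  λ.0 (λ.0 1)

Answer: normal form = λ.0 (λ.0 1)  (in 4 steps)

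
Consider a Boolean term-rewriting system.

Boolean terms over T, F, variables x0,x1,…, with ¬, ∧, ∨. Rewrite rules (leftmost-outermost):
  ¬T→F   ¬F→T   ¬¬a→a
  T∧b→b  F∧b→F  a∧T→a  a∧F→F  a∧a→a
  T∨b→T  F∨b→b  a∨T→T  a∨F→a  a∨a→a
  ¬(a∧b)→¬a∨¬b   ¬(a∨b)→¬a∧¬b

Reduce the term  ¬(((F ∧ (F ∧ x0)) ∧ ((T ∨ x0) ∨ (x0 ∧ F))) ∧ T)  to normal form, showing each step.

Answer: normal form = T  (in 7 steps)

Derivation:
  start: ¬(((F ∧ (F ∧ x0)) ∧ ((T ∨ x0) ∨ (x0 ∧ F))) ∧ T)
  →1  ¬((F ∧ (F ∧ x0)) ∧ ((T ∨ x0) ∨ (x0 ∧ F))) ∨ ¬T
  →2  (¬(F ∧ (F ∧ x0)) ∨ ¬((T ∨ x0) ∨ (x0 ∧ F))) ∨ ¬T
  →3  ((¬F ∨ ¬(F ∧ x0)) ∨ ¬((T ∨ x0) ∨ (x0 ∧ F))) ∨ ¬T
  →4  ((T ∨ ¬(F ∧ x0)) ∨ ¬((T ∨ x0) ∨ (x0 ∧ F))) ∨ ¬T
  →5  (T ∨ ¬((T ∨ x0) ∨ (x0 ∧ F))) ∨ ¬T
  →6  T ∨ ¬T
  →7  T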